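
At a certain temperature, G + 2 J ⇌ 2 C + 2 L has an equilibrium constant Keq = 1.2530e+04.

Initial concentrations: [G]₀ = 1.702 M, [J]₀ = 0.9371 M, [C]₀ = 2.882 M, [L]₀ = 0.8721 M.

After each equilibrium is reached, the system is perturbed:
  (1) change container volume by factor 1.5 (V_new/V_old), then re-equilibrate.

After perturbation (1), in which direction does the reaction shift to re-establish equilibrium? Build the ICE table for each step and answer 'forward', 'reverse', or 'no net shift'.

Q₀ = 4.227 vs Keq = 1.2530e+04 ⇒ Q<K, forward
Step 1:
                    G           J           C           L
  I             1.702      0.9371       2.882      0.8721
  C           -0.4422     -0.8844      0.8844      0.8844
  E              1.26     0.05266       3.766       1.757
  solve Keq expr → x = 0.4422; check Q = 1.2530e+04
Then change container volume by factor 1.5 (V_new/V_old).
Step 2:
                    G           J           C           L
  I            0.8399     0.03511       2.511       1.171
  C         -0.003084   -0.006167    0.006167    0.006167
  E            0.8368     0.02894       2.517       1.177
  solve Keq expr → x = 0.003084; check Q = 1.2530e+04

Direction: forward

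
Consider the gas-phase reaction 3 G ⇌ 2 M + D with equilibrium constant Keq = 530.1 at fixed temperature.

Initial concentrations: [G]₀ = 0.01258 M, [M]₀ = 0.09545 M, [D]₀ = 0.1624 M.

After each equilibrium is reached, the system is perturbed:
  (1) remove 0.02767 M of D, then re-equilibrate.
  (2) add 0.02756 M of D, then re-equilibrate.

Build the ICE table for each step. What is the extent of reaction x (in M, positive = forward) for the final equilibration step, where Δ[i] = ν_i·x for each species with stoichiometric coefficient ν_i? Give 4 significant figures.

Q₀ = 743.2 vs Keq = 530.1 ⇒ Q>K, reverse
Step 1:
                    G           M           D
  Initial     0.01258     0.09545      0.1624
  Change     0.001395 -9.2983e-04 -4.6492e-04
  Equil       0.01397     0.09452      0.1619
  solve Keq expr → x = -4.6492e-04; check Q = 530.1
Then remove 0.02767 M of D.
Step 2:
                    G           M           D
  Initial     0.01397     0.09452      0.1343
  Change  -7.8891e-04  5.2594e-04  2.6297e-04
  Equil       0.01319     0.09505      0.1345
  solve Keq expr → x = 2.6297e-04; check Q = 530.1
Then add 0.02756 M of D.
Step 3:
                    G           M           D
  Initial     0.01319     0.09505      0.1621
  Change   7.8596e-04 -5.2398e-04 -2.6199e-04
  Equil       0.01397     0.09452      0.1618
  solve Keq expr → x = -2.6199e-04; check Q = 530.1

x = -2.6199e-04 M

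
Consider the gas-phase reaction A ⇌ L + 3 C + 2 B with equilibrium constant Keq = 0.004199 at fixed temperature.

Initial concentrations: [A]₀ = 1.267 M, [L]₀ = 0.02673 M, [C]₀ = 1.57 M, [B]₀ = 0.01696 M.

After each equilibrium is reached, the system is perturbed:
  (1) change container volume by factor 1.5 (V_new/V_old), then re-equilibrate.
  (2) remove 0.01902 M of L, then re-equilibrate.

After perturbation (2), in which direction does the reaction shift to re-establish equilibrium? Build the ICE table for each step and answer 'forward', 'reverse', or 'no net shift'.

Direction: forward

Q₀ = 2.3484e-05 vs Keq = 0.004199 ⇒ Q<K, forward
Step 1:
                    A           L           C           B
  Initial       1.267     0.02673        1.57     0.01696
  Change     -0.04918     0.04918      0.1475     0.09835
  Equil         1.218     0.07591       1.718      0.1153
  solve Keq expr → x = 0.04918; check Q = 0.004199
Then change container volume by factor 1.5 (V_new/V_old).
Step 2:
                    A           L           C           B
  Initial      0.8119      0.0506       1.145     0.07687
  Change     -0.03291     0.03291     0.09872     0.06581
  Equil         0.779     0.08351       1.244      0.1427
  solve Keq expr → x = 0.03291; check Q = 0.004199
Then remove 0.01902 M of L.
Step 3:
                    A           L           C           B
  Initial       0.779     0.06449       1.244      0.1427
  Change    -0.005121    0.005121     0.01536     0.01024
  Equil        0.7739     0.06961       1.259      0.1529
  solve Keq expr → x = 0.005121; check Q = 0.004199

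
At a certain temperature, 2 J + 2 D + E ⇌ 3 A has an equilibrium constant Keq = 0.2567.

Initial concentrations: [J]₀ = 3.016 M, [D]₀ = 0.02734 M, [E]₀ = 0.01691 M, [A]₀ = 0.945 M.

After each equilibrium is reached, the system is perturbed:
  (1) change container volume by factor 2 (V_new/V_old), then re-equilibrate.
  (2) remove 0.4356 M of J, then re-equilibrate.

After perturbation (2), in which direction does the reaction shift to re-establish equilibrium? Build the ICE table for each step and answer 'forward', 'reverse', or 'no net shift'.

Q₀ = 7340 vs Keq = 0.2567 ⇒ Q>K, reverse
Step 1:
                  J         D         E         A
  Initial     3.016   0.02734   0.01691     0.945
  Change     0.3463    0.3463    0.1732   -0.5195
  Equil       3.362    0.3737    0.1901    0.4255
  solve Keq expr → x = -0.1732; check Q = 0.2567
Then change container volume by factor 2 (V_new/V_old).
Step 2:
                  J         D         E         A
  Initial     1.681    0.1868   0.09504    0.2127
  Change    0.03459   0.03459   0.01729  -0.05188
  Equil       1.716    0.2214    0.1123    0.1609
  solve Keq expr → x = -0.01729; check Q = 0.2567
Then remove 0.4356 M of J.
Step 3:
                  J         D         E         A
  Initial      1.28    0.2214    0.1123    0.1609
  Change    0.01316   0.01316  0.006581  -0.01974
  Equil       1.293    0.2346    0.1189    0.1411
  solve Keq expr → x = -0.006581; check Q = 0.2567

Direction: reverse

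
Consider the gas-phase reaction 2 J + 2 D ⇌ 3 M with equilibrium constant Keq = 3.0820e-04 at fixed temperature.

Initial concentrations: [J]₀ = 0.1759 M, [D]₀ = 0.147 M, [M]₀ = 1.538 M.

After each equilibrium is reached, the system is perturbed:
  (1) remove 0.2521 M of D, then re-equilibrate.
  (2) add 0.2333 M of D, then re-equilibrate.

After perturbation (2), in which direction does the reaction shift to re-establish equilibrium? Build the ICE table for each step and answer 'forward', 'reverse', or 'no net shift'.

Q₀ = 5441 vs Keq = 3.0820e-04 ⇒ Q>K, reverse
Step 1:
                   J          D          M
  Initial     0.1759      0.147      1.538
  Change      0.9721     0.9721     -1.458
  Equil        1.148      1.119    0.07983
  solve Keq expr → x = -0.4861; check Q = 3.0820e-04
Then remove 0.2521 M of D.
Step 2:
                   J          D          M
  Initial      1.148      0.867    0.07983
  Change    0.007851   0.007851   -0.01178
  Equil        1.156     0.8749    0.06805
  solve Keq expr → x = -0.003925; check Q = 3.0820e-04
Then add 0.2333 M of D.
Step 3:
                   J          D          M
  Initial      1.156      1.108    0.06805
  Change   -0.007288  -0.007288    0.01093
  Equil        1.149      1.101    0.07898
  solve Keq expr → x = 0.003644; check Q = 3.0820e-04

Direction: forward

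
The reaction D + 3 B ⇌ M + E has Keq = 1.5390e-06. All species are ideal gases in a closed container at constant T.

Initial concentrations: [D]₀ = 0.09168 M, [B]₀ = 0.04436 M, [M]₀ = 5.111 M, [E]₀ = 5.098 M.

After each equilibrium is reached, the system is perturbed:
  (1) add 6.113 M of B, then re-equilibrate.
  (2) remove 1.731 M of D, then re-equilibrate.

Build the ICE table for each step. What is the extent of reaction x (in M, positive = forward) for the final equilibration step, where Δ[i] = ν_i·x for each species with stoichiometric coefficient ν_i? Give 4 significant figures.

x = -0.0467 M

Q₀ = 3.2558e+06 vs Keq = 1.5390e-06 ⇒ Q>K, reverse
Step 1:
                    D           B           M           E
  Initial     0.09168     0.04436       5.111       5.098
  Change        4.945       14.83      -4.945      -4.945
  Equil         5.036       14.88      0.1664      0.1534
  solve Keq expr → x = -4.945; check Q = 1.5390e-06
Then add 6.113 M of B.
Step 2:
                    D           B           M           E
  Initial       5.036       20.99      0.1664      0.1534
  Change     -0.09962     -0.2989     0.09962     0.09962
  Equil         4.937       20.69       0.266       0.253
  solve Keq expr → x = 0.09962; check Q = 1.5390e-06
Then remove 1.731 M of D.
Step 3:
                    D           B           M           E
  Initial       3.206       20.69       0.266       0.253
  Change       0.0467      0.1401     -0.0467     -0.0467
  Equil         3.252       20.83      0.2193      0.2063
  solve Keq expr → x = -0.0467; check Q = 1.5390e-06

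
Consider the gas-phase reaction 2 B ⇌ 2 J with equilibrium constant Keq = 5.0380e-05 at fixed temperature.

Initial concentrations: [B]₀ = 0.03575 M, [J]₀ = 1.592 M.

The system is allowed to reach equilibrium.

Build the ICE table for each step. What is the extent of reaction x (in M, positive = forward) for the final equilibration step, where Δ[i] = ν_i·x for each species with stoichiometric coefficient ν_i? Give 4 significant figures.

Q₀ = 1983 vs Keq = 5.0380e-05 ⇒ Q>K, reverse
Step 1:
                   B          J
  init       0.03575      1.592
  Δ            1.581     -1.581
  eq           1.616    0.01147
  solve Keq expr → x = -0.7903; check Q = 5.0380e-05

x = -0.7903 M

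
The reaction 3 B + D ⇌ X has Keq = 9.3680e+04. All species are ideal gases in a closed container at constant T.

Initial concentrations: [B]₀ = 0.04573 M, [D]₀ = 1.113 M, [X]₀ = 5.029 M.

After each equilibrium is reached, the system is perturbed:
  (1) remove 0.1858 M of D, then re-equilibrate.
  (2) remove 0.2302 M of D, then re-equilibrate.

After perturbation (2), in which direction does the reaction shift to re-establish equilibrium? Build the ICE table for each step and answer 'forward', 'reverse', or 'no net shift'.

Q₀ = 4.7248e+04 vs Keq = 9.3680e+04 ⇒ Q<K, forward
Step 1:
                  B         D         X
  Initial   0.04573     1.113     5.029
  Change  -0.009288 -0.003096  0.003096
  Equil     0.03644      1.11     5.032
  solve Keq expr → x = 0.003096; check Q = 9.3680e+04
Then remove 0.1858 M of D.
Step 2:
                  B         D         X
  Initial   0.03644    0.9241     5.032
  Change   0.002282 7.6075e-04 -7.6075e-04
  Equil     0.03872    0.9249     5.031
  solve Keq expr → x = -7.6075e-04; check Q = 9.3680e+04
Then remove 0.2302 M of D.
Step 3:
                  B         D         X
  Initial   0.03872    0.6947     5.031
  Change   0.003847  0.001282 -0.001282
  Equil     0.04257    0.6959      5.03
  solve Keq expr → x = -0.001282; check Q = 9.3680e+04

Direction: reverse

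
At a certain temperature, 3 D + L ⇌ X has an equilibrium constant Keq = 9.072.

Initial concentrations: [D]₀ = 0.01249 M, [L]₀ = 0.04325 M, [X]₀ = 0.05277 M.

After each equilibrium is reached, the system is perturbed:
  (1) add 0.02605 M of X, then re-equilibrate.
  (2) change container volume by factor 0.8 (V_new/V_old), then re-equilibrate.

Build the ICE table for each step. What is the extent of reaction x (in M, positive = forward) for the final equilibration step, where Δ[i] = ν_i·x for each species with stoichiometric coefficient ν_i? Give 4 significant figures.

Q₀ = 6.2620e+05 vs Keq = 9.072 ⇒ Q>K, reverse
Step 1:
                  D         L         X
  Initial   0.01249   0.04325   0.05277
  Change     0.1479    0.0493   -0.0493
  Equil      0.1604   0.09255  0.003465
  solve Keq expr → x = -0.0493; check Q = 9.072
Then add 0.02605 M of X.
Step 2:
                  D         L         X
  Initial    0.1604   0.09255   0.02952
  Change    0.05723   0.01908  -0.01908
  Equil      0.2176    0.1116   0.01044
  solve Keq expr → x = -0.01908; check Q = 9.072
Then change container volume by factor 0.8 (V_new/V_old).
Step 3:
                  D         L         X
  Initial     0.272    0.1395   0.01305
  Change   -0.01932  -0.00644   0.00644
  Equil      0.2527    0.1331   0.01949
  solve Keq expr → x = 0.00644; check Q = 9.072

x = 0.00644 M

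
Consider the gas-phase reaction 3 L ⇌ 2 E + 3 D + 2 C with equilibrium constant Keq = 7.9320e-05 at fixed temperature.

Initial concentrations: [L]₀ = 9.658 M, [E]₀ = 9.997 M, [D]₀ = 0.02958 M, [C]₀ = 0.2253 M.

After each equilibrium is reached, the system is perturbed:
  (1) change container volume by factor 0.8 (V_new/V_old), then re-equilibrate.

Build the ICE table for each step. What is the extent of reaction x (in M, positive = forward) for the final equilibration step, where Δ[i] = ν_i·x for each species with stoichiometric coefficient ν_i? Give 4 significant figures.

x = -0.01616 M

Q₀ = 1.4575e-07 vs Keq = 7.9320e-05 ⇒ Q<K, forward
Step 1:
                  L         E         D         C
  Initial     9.658     9.997   0.02958    0.2253
  Change    -0.1541    0.1028    0.1541    0.1028
  Equil       9.504      10.1    0.1837    0.3281
  solve Keq expr → x = 0.05138; check Q = 7.9320e-05
Then change container volume by factor 0.8 (V_new/V_old).
Step 2:
                  L         E         D         C
  Initial     11.88     12.62    0.2297    0.4101
  Change    0.04847  -0.03231  -0.04847  -0.03231
  Equil       11.93     12.59    0.1812    0.3778
  solve Keq expr → x = -0.01616; check Q = 7.9320e-05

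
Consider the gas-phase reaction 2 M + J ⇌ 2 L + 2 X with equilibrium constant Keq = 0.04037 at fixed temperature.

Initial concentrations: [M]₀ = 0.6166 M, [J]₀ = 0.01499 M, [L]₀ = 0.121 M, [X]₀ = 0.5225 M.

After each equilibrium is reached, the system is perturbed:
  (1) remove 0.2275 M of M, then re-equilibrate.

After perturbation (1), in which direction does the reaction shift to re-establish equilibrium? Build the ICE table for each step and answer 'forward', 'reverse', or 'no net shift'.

Direction: reverse

Q₀ = 0.7013 vs Keq = 0.04037 ⇒ Q>K, reverse
Step 1:
                  M         J         L         X
  init       0.6166   0.01499     0.121    0.5225
  Δ         0.05914   0.02957  -0.05914  -0.05914
  eq         0.6757   0.04456   0.06186    0.4634
  solve Keq expr → x = -0.02957; check Q = 0.04037
Then remove 0.2275 M of M.
Step 2:
                  M         J         L         X
  init       0.4482   0.04456   0.06186    0.4634
  Δ         0.01464  0.007322  -0.01464  -0.01464
  eq         0.4629   0.05188   0.04721    0.4487
  solve Keq expr → x = -0.007322; check Q = 0.04037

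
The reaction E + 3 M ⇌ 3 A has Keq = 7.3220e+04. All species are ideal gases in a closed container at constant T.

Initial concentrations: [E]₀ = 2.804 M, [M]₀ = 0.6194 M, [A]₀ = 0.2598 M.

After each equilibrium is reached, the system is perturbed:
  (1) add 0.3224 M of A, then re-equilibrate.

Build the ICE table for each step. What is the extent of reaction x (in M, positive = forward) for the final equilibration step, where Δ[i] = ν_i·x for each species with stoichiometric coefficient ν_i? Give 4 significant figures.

Q₀ = 0.02632 vs Keq = 7.3220e+04 ⇒ Q<K, forward
Step 1:
                    E           M           A
  init          2.804      0.6194      0.2598
  Δ           -0.2015     -0.6044      0.6044
  eq            2.603     0.01502      0.8642
  solve Keq expr → x = 0.2015; check Q = 7.3220e+04
Then add 0.3224 M of A.
Step 2:
                    E           M           A
  init          2.603     0.01502       1.187
  Δ          0.001834    0.005502   -0.005502
  eq            2.604     0.02052       1.181
  solve Keq expr → x = -0.001834; check Q = 7.3220e+04

x = -0.001834 M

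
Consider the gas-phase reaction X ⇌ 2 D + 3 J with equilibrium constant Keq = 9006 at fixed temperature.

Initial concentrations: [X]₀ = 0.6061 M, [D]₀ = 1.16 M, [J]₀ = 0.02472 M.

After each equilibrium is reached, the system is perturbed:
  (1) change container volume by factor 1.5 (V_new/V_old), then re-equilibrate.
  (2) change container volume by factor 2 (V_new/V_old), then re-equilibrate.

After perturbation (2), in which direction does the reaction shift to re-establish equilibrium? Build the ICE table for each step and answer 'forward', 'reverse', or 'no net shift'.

Q₀ = 3.3536e-05 vs Keq = 9006 ⇒ Q<K, forward
Step 1:
                  X         D         J
  I          0.6061      1.16   0.02472
  C         -0.6023     1.205     1.807
  E        0.003815     2.365     1.832
  solve Keq expr → x = 0.6023; check Q = 9006
Then change container volume by factor 1.5 (V_new/V_old).
Step 2:
                  X         D         J
  I        0.002543     1.576     1.221
  C       -0.002031  0.004061  0.006092
  E       5.1252e-04      1.58     1.227
  solve Keq expr → x = 0.002031; check Q = 9006
Then change container volume by factor 2 (V_new/V_old).
Step 3:
                  X         D         J
  I       2.5626e-04    0.7902    0.6136
  C       -2.4017e-04 4.8033e-04 7.2050e-04
  E       1.6092e-05    0.7907    0.6143
  solve Keq expr → x = 2.4017e-04; check Q = 9006

Direction: forward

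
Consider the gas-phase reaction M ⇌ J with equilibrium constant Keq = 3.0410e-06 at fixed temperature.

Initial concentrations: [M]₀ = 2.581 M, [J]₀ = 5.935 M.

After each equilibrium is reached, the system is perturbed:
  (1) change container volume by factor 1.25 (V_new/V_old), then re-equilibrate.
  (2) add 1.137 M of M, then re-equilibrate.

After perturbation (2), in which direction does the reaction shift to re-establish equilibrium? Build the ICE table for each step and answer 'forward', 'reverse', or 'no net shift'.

Direction: forward

Q₀ = 2.299 vs Keq = 3.0410e-06 ⇒ Q>K, reverse
Step 1:
                  M         J
  Initial     2.581     5.935
  Change      5.935    -5.935
  Equil       8.516 2.5897e-05
  solve Keq expr → x = -5.935; check Q = 3.0410e-06
Then change container volume by factor 1.25 (V_new/V_old).
Step 2:
                  M         J
  Initial     6.813 2.0718e-05
  Change          0         0
  Equil       6.813 2.0718e-05
  solve Keq expr → x = 0; check Q = 3.0410e-06
Then add 1.137 M of M.
Step 3:
                  M         J
  Initial      7.95 2.0718e-05
  Change  -3.4576e-06 3.4576e-06
  Equil        7.95 2.4175e-05
  solve Keq expr → x = 3.4576e-06; check Q = 3.0410e-06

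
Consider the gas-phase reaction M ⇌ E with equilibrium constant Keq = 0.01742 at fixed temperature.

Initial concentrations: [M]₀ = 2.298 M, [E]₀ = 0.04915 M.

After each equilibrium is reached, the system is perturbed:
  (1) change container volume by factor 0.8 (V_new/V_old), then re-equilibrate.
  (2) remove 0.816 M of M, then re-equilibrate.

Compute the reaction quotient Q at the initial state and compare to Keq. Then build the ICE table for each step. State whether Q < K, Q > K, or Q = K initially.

Q₀ = 0.02139; Q > K (proceeds reverse)

Q₀ = 0.02139 vs Keq = 0.01742 ⇒ Q>K, reverse
Step 1:
                  M         E
  Initial     2.298   0.04915
  Change   0.008963 -0.008963
  Equil       2.307   0.04019
  solve Keq expr → x = -0.008963; check Q = 0.01742
Then change container volume by factor 0.8 (V_new/V_old).
Step 2:
                  M         E
  Initial     2.884   0.05023
  Change          0         0
  Equil       2.884   0.05023
  solve Keq expr → x = 0; check Q = 0.01742
Then remove 0.816 M of M.
Step 3:
                  M         E
  Initial     2.068   0.05023
  Change    0.01397  -0.01397
  Equil       2.082   0.03626
  solve Keq expr → x = -0.01397; check Q = 0.01742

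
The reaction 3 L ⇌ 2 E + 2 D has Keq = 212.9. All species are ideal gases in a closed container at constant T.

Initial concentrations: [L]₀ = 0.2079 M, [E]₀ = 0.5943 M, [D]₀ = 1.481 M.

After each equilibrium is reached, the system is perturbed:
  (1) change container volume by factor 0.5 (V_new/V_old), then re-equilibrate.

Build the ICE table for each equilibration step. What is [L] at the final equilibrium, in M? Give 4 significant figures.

Q₀ = 86.21 vs Keq = 212.9 ⇒ Q<K, forward
Step 1:
                   L          E          D
  init        0.2079     0.5943      1.481
  Δ         -0.04656    0.03104    0.03104
  eq          0.1613     0.6253      1.512
  solve Keq expr → x = 0.01552; check Q = 212.9
Then change container volume by factor 0.5 (V_new/V_old).
Step 2:
                   L          E          D
  init        0.3227      1.251      3.024
  Δ          0.06967   -0.04645   -0.04645
  eq          0.3923      1.204      2.978
  solve Keq expr → x = -0.02322; check Q = 212.9

[L]_eq = 0.3923 M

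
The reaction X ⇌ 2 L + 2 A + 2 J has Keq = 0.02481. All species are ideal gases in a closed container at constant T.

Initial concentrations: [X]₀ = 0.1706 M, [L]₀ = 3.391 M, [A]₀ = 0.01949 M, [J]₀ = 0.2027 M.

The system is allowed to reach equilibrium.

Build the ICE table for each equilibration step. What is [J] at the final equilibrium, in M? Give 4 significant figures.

Q₀ = 0.001052 vs Keq = 0.02481 ⇒ Q<K, forward
Step 1:
                    X           L           A           J
  init         0.1706       3.391     0.01949      0.2027
  Δ          -0.02487     0.04974     0.04974     0.04974
  eq           0.1457       3.441     0.06923      0.2524
  solve Keq expr → x = 0.02487; check Q = 0.02481

[J]_eq = 0.2524 M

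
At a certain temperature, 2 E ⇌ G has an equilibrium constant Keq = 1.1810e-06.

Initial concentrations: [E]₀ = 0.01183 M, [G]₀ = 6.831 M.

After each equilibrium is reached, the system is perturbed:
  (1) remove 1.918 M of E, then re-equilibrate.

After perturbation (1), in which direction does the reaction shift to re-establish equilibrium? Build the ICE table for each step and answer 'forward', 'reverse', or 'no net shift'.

Direction: reverse

Q₀ = 4.8811e+04 vs Keq = 1.1810e-06 ⇒ Q>K, reverse
Step 1:
                    E           G
  I           0.01183       6.831
  C             13.66      -6.831
  E             13.67  2.2080e-04
  solve Keq expr → x = -6.831; check Q = 1.1810e-06
Then remove 1.918 M of E.
Step 2:
                    E           G
  I             11.76  2.2080e-04
  C        1.1519e-04 -5.7597e-05
  E             11.76  1.6320e-04
  solve Keq expr → x = -5.7597e-05; check Q = 1.1810e-06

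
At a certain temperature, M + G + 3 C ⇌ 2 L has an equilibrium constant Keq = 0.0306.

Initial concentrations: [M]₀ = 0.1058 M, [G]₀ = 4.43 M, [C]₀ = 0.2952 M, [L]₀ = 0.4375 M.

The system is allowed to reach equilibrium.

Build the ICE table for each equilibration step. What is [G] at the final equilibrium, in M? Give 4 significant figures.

[G]_eq = 4.585 M

Q₀ = 15.88 vs Keq = 0.0306 ⇒ Q>K, reverse
Step 1:
                  M         G         C         L
  I          0.1058      4.43    0.2952    0.4375
  C          0.1552    0.1552    0.4657   -0.3105
  E           0.261     4.585    0.7609     0.127
  solve Keq expr → x = -0.1552; check Q = 0.0306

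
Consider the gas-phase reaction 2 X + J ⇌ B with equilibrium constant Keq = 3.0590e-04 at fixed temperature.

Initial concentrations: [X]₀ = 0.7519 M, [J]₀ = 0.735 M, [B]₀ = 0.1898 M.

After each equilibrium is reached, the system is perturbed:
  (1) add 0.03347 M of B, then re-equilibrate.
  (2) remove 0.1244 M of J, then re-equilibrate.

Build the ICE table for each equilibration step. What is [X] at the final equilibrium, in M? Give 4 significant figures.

Q₀ = 0.4568 vs Keq = 3.0590e-04 ⇒ Q>K, reverse
Step 1:
                    X           J           B
  init         0.7519       0.735      0.1898
  Δ            0.3789      0.1894     -0.1894
  eq            1.131      0.9244  3.6159e-04
  solve Keq expr → x = -0.1894; check Q = 3.0590e-04
Then add 0.03347 M of B.
Step 2:
                    X           J           B
  init          1.131      0.9244     0.03383
  Δ           0.06682     0.03341    -0.03341
  eq            1.198      0.9578  4.2024e-04
  solve Keq expr → x = -0.03341; check Q = 3.0590e-04
Then remove 0.1244 M of J.
Step 3:
                    X           J           B
  init          1.198      0.8334  4.2024e-04
  Δ        1.0898e-04  5.4488e-05 -5.4488e-05
  eq            1.198      0.8335  3.6575e-04
  solve Keq expr → x = -5.4488e-05; check Q = 3.0590e-04

[X]_eq = 1.198 M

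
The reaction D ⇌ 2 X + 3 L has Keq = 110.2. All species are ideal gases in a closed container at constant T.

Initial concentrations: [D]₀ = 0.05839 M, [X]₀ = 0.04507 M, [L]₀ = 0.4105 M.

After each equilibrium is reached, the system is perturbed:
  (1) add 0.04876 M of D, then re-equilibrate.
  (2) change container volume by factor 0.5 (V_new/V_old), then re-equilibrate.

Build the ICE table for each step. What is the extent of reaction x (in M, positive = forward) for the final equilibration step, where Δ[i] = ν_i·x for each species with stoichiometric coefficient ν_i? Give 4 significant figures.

Q₀ = 0.002406 vs Keq = 110.2 ⇒ Q<K, forward
Step 1:
                   D          X          L
  Initial    0.05839    0.04507     0.4105
  Change    -0.05834     0.1167      0.175
  Equil   4.7662e-05     0.1618     0.5855
  solve Keq expr → x = 0.05834; check Q = 110.2
Then add 0.04876 M of D.
Step 2:
                   D          X          L
  Initial    0.04881     0.1618     0.5855
  Change    -0.04857    0.09714     0.1457
  Equil   2.3781e-04     0.2589     0.7312
  solve Keq expr → x = 0.04857; check Q = 110.2
Then change container volume by factor 0.5 (V_new/V_old).
Step 3:
                   D          X          L
  Initial 4.7563e-04     0.5178      1.462
  Change    0.006474   -0.01295   -0.01942
  Equil      0.00695     0.5048      1.443
  solve Keq expr → x = -0.006474; check Q = 110.2

x = -0.006474 M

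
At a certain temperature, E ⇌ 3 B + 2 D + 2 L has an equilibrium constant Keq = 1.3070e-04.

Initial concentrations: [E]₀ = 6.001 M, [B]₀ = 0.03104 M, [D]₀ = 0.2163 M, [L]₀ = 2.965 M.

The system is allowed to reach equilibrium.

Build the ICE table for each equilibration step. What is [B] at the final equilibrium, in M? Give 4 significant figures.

[B]_eq = 0.1065 M

Q₀ = 2.0498e-06 vs Keq = 1.3070e-04 ⇒ Q<K, forward
Step 1:
                  E         B         D         L
  Initial     6.001   0.03104    0.2163     2.965
  Change   -0.02516   0.07548   0.05032   0.05032
  Equil       5.976    0.1065    0.2666     3.015
  solve Keq expr → x = 0.02516; check Q = 1.3070e-04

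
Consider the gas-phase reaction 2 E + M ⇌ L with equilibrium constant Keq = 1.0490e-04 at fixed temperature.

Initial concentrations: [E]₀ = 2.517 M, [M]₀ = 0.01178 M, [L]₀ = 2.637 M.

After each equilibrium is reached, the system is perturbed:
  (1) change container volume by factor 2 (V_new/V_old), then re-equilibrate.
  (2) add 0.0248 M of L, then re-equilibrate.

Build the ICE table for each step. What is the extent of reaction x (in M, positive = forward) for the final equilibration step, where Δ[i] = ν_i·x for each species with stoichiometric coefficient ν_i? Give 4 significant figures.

x = -0.02471 M

Q₀ = 35.33 vs Keq = 1.0490e-04 ⇒ Q>K, reverse
Step 1:
                   E          M          L
  init         2.517    0.01178      2.637
  Δ            5.241       2.62      -2.62
  eq           7.758      2.632    0.01662
  solve Keq expr → x = -2.62; check Q = 1.0490e-04
Then change container volume by factor 2 (V_new/V_old).
Step 2:
                   E          M          L
  init         3.879      1.316   0.008309
  Δ          0.01242   0.006208  -0.006208
  eq           3.891      1.322     0.0021
  solve Keq expr → x = -0.006208; check Q = 1.0490e-04
Then add 0.0248 M of L.
Step 3:
                   E          M          L
  init         3.891      1.322     0.0269
  Δ          0.04941    0.02471   -0.02471
  eq           3.941      1.347   0.002194
  solve Keq expr → x = -0.02471; check Q = 1.0490e-04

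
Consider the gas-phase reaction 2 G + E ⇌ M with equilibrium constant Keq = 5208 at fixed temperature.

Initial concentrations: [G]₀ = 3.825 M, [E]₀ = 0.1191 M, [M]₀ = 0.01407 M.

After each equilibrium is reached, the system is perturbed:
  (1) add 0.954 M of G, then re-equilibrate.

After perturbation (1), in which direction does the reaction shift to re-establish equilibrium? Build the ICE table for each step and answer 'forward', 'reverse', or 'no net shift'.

Q₀ = 0.008075 vs Keq = 5208 ⇒ Q<K, forward
Step 1:
                   G          E          M
  Initial      3.825     0.1191    0.01407
  Change     -0.2382    -0.1191     0.1191
  Equil        3.587 1.9875e-06     0.1332
  solve Keq expr → x = 0.1191; check Q = 5208
Then add 0.954 M of G.
Step 2:
                   G          E          M
  Initial      4.541 1.9875e-06     0.1332
  Change  -1.4948e-06 -7.4740e-07 7.4740e-07
  Equil        4.541 1.2401e-06     0.1332
  solve Keq expr → x = 7.4740e-07; check Q = 5208

Direction: forward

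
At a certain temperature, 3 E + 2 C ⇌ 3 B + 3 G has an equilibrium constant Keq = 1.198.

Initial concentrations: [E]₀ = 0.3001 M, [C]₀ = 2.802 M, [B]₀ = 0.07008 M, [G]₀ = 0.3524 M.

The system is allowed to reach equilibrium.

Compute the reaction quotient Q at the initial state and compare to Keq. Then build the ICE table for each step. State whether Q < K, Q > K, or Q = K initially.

Q₀ = 7.0983e-05 vs Keq = 1.198 ⇒ Q<K, forward
Step 1:
                    E           C           B           G
  init         0.3001       2.802     0.07008      0.3524
  Δ            -0.219      -0.146       0.219       0.219
  eq           0.0811       2.656      0.2891      0.5714
  solve Keq expr → x = 0.073; check Q = 1.198

Q₀ = 7.0983e-05; Q < K (proceeds forward)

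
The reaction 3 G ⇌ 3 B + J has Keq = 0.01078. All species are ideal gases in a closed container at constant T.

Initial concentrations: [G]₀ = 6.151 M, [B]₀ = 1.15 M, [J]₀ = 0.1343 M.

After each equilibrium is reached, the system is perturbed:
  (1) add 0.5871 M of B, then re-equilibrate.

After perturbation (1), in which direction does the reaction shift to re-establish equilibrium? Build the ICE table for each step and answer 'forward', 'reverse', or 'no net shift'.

Q₀ = 8.7767e-04 vs Keq = 0.01078 ⇒ Q<K, forward
Step 1:
                    G           B           J
  init          6.151        1.15      0.1343
  Δ           -0.6089      0.6089       0.203
  eq            5.542       1.759      0.3373
  solve Keq expr → x = 0.203; check Q = 0.01078
Then add 0.5871 M of B.
Step 2:
                    G           B           J
  init          5.542       2.346      0.3373
  Δ            0.2833     -0.2833    -0.09442
  eq            5.825       2.063      0.2428
  solve Keq expr → x = -0.09442; check Q = 0.01078

Direction: reverse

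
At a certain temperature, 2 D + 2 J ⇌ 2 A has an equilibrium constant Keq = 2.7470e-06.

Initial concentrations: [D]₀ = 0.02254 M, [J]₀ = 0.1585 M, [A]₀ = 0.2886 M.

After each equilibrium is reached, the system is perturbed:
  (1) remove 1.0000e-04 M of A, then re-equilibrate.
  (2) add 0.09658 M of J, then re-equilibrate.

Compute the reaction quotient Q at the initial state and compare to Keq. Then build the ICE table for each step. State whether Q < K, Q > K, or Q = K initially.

Q₀ = 6526 vs Keq = 2.7470e-06 ⇒ Q>K, reverse
Step 1:
                   D          J          A
  Initial    0.02254     0.1585     0.2886
  Change      0.2884     0.2884    -0.2884
  Equil       0.3109     0.4469 2.3027e-04
  solve Keq expr → x = -0.1442; check Q = 2.7470e-06
Then remove 1.0000e-04 M of A.
Step 2:
                   D          J          A
  Initial     0.3109     0.4469 1.3027e-04
  Change  -9.9875e-05 -9.9875e-05 9.9875e-05
  Equil       0.3108     0.4468 2.3015e-04
  solve Keq expr → x = 4.9937e-05; check Q = 2.7470e-06
Then add 0.09658 M of J.
Step 3:
                   D          J          A
  Initial     0.3108     0.5433 2.3015e-04
  Change  -4.9682e-05 -4.9682e-05 4.9682e-05
  Equil       0.3108     0.5433 2.7983e-04
  solve Keq expr → x = 2.4841e-05; check Q = 2.7470e-06

Q₀ = 6526; Q > K (proceeds reverse)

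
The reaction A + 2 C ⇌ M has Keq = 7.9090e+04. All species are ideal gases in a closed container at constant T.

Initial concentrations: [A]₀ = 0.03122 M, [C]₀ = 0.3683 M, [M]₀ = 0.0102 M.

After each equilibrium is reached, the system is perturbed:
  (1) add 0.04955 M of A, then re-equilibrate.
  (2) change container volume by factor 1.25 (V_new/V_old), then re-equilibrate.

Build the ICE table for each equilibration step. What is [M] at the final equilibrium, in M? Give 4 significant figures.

Q₀ = 2.409 vs Keq = 7.9090e+04 ⇒ Q<K, forward
Step 1:
                    A           C           M
  Initial     0.03122      0.3683      0.0102
  Change     -0.03121    -0.06243     0.03121
  Equil    5.5970e-06      0.3059     0.04141
  solve Keq expr → x = 0.03121; check Q = 7.9090e+04
Then add 0.04955 M of A.
Step 2:
                    A           C           M
  Initial     0.04956      0.3059     0.04141
  Change     -0.04953    -0.09906     0.04953
  Equil    2.6884e-05      0.2068     0.09094
  solve Keq expr → x = 0.04953; check Q = 7.9090e+04
Then change container volume by factor 1.25 (V_new/V_old).
Step 3:
                    A           C           M
  Initial  2.1507e-05      0.1655     0.07275
  Change   1.2082e-05  2.4165e-05 -1.2082e-05
  Equil    3.3589e-05      0.1655     0.07274
  solve Keq expr → x = -1.2082e-05; check Q = 7.9090e+04

[M]_eq = 0.07274 M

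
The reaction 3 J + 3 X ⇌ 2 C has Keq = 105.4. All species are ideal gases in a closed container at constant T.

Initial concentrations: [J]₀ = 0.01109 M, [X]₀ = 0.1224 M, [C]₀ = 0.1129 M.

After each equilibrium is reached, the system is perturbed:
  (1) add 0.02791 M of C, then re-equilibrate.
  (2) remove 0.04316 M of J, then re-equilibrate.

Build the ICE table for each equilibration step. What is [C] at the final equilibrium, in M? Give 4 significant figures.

[C]_eq = 0.04807 M

Q₀ = 5.0962e+06 vs Keq = 105.4 ⇒ Q>K, reverse
Step 1:
                   J          X          C
  Initial    0.01109     0.1224     0.1129
  Change      0.1043     0.1043    -0.0695
  Equil       0.1153     0.2267     0.0434
  solve Keq expr → x = -0.03475; check Q = 105.4
Then add 0.02791 M of C.
Step 2:
                   J          X          C
  Initial     0.1153     0.2267    0.07131
  Change     0.01731    0.01731   -0.01154
  Equil       0.1327      0.244    0.05977
  solve Keq expr → x = -0.005769; check Q = 105.4
Then remove 0.04316 M of J.
Step 3:
                   J          X          C
  Initial    0.08949      0.244    0.05977
  Change     0.01754    0.01754   -0.01169
  Equil        0.107     0.2615    0.04807
  solve Keq expr → x = -0.005847; check Q = 105.4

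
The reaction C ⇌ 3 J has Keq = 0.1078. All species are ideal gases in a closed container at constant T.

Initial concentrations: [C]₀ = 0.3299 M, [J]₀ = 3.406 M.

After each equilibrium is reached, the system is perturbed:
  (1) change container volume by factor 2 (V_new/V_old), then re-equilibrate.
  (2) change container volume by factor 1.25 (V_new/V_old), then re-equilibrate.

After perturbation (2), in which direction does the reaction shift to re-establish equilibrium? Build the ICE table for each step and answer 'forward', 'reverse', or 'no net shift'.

Q₀ = 119.8 vs Keq = 0.1078 ⇒ Q>K, reverse
Step 1:
                  C         J
  I          0.3299     3.406
  C          0.9625    -2.888
  E           1.292    0.5184
  solve Keq expr → x = -0.9625; check Q = 0.1078
Then change container volume by factor 2 (V_new/V_old).
Step 2:
                  C         J
  I          0.6462    0.2592
  C        -0.04732     0.142
  E          0.5989    0.4012
  solve Keq expr → x = 0.04732; check Q = 0.1078
Then change container volume by factor 1.25 (V_new/V_old).
Step 3:
                  C         J
  I          0.4791    0.3209
  C        -0.01578   0.04734
  E          0.4633    0.3683
  solve Keq expr → x = 0.01578; check Q = 0.1078

Direction: forward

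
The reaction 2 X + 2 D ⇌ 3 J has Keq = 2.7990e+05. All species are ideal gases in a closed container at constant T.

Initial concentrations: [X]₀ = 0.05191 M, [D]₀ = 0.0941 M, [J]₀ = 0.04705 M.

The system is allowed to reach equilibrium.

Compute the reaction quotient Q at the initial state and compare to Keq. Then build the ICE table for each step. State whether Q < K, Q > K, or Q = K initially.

Q₀ = 4.365; Q < K (proceeds forward)

Q₀ = 4.365 vs Keq = 2.7990e+05 ⇒ Q<K, forward
Step 1:
                    X           D           J
  init        0.05191      0.0941     0.04705
  Δ          -0.05008    -0.05008     0.07512
  eq         0.001833     0.04402      0.1222
  solve Keq expr → x = 0.02504; check Q = 2.7990e+05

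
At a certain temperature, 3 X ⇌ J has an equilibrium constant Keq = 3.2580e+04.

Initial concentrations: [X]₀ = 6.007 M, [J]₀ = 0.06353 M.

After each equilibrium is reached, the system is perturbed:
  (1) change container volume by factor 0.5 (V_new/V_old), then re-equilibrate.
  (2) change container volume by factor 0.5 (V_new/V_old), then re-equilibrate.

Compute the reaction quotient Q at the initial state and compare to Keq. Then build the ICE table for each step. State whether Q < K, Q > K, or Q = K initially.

Q₀ = 2.9309e-04 vs Keq = 3.2580e+04 ⇒ Q<K, forward
Step 1:
                  X         J
  init        6.007   0.06353
  Δ          -5.967     1.989
  eq        0.03979     2.053
  solve Keq expr → x = 1.989; check Q = 3.2580e+04
Then change container volume by factor 0.5 (V_new/V_old).
Step 2:
                  X         J
  init      0.07958     4.105
  Δ        -0.02941  0.009803
  eq        0.05017     4.115
  solve Keq expr → x = 0.009803; check Q = 3.2580e+04
Then change container volume by factor 0.5 (V_new/V_old).
Step 3:
                  X         J
  init       0.1003      8.23
  Δ         -0.0371   0.01237
  eq        0.06325     8.242
  solve Keq expr → x = 0.01237; check Q = 3.2580e+04

Q₀ = 2.9309e-04; Q < K (proceeds forward)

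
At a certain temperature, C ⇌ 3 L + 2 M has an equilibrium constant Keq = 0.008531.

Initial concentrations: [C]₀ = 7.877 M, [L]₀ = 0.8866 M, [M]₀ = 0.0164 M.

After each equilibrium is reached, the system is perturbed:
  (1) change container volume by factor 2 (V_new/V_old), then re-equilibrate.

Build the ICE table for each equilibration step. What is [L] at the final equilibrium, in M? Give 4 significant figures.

Q₀ = 2.3796e-05 vs Keq = 0.008531 ⇒ Q<K, forward
Step 1:
                   C          L          M
  init         7.877     0.8866     0.0164
  Δ         -0.09385     0.2815     0.1877
  eq           7.783      1.168     0.2041
  solve Keq expr → x = 0.09385; check Q = 0.008531
Then change container volume by factor 2 (V_new/V_old).
Step 2:
                   C          L          M
  init         3.892     0.5841      0.102
  Δ          -0.0738     0.2214     0.1476
  eq           3.818     0.8055     0.2496
  solve Keq expr → x = 0.0738; check Q = 0.008531

[L]_eq = 0.8055 M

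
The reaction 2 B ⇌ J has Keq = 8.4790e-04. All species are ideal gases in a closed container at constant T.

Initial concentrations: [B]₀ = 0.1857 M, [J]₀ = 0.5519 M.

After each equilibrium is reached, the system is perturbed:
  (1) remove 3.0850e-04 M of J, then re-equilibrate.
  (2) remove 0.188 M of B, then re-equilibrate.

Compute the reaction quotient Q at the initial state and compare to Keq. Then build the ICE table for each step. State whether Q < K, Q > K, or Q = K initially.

Q₀ = 16 vs Keq = 8.4790e-04 ⇒ Q>K, reverse
Step 1:
                   B          J
  Initial     0.1857     0.5519
  Change       1.101    -0.5505
  Equil        1.287   0.001404
  solve Keq expr → x = -0.5505; check Q = 8.4790e-04
Then remove 3.0850e-04 M of J.
Step 2:
                   B          J
  Initial      1.287   0.001095
  Change  -6.1432e-04 3.0716e-04
  Equil        1.286   0.001402
  solve Keq expr → x = 3.0716e-04; check Q = 8.4790e-04
Then remove 0.188 M of B.
Step 3:
                   B          J
  Initial      1.098   0.001402
  Change  7.5727e-04 -3.7864e-04
  Equil        1.099   0.001024
  solve Keq expr → x = -3.7864e-04; check Q = 8.4790e-04

Q₀ = 16; Q > K (proceeds reverse)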